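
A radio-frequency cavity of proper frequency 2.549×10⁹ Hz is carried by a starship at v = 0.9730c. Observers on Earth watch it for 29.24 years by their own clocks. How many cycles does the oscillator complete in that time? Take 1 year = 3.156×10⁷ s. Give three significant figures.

γ = 1/√(1 − 0.9730²) = 1/√0.05327 = 4.333
During 29.24 years of lab time, the oscillator's proper time advances by τ = Δt/γ = 29.24/4.333 = 6.749 years = 2.130×10⁸ s.
N = f × τ = 2.549×10⁹ × 2.130×10⁸ = 5.429×10¹⁷.

N = 5.43×10¹⁷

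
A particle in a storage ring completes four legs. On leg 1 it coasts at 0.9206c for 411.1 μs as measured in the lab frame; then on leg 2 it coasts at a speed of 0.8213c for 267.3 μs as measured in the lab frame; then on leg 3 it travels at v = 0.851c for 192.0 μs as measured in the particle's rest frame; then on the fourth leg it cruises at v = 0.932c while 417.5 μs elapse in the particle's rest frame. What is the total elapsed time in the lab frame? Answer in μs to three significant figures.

Leg 1: 411.1 μs is already measured in the lab frame.
Leg 2: 267.3 μs is already measured in the lab frame.
Leg 3: γ = 1/√(1 − 0.851²) = 1/√0.2758 = 1.904; Δt_3 = 1.904 × 192.0 = 365.6 μs.
Leg 4: γ = 1/√(1 − 0.932²) = 1/√0.1314 = 2.759; Δt_4 = 2.759 × 417.5 = 1152 μs.
Total: 411.1 + 267.3 + 365.6 + 1152 μs.

Δt = 2200 μs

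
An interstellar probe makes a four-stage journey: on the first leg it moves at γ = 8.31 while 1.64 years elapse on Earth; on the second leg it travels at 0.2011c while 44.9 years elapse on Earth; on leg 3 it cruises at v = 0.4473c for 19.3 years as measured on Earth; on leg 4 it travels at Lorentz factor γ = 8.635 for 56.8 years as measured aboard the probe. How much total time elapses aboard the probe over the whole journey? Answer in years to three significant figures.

Leg 1: γ = 8.31; τ_1 = 1.64/8.310 = 0.1974 years.
Leg 2: γ = 1/√(1 − 0.2011²) = 1/√0.9596 = 1.021; τ_2 = 44.9/1.021 = 43.98 years.
Leg 3: γ = 1/√(1 − 0.4473²) = 1/√0.7999 = 1.118; τ_3 = 19.3/1.118 = 17.26 years.
Leg 4: 56.8 years is already measured aboard the probe.
Total: 0.1974 + 43.98 + 17.26 + 56.80 years.

τ = 118 years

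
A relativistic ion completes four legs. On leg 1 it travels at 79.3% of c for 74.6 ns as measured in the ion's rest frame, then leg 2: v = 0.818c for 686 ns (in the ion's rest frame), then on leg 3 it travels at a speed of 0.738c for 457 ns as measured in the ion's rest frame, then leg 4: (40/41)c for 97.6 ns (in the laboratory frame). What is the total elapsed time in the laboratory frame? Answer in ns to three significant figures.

Leg 1: β = 0.793; γ = 1/√(1 − 0.793²) = 1/√0.3712 = 1.641; Δt_1 = 1.641 × 74.6 = 122.5 ns.
Leg 2: γ = 1/√(1 − 0.818²) = 1/√0.3309 = 1.738; Δt_2 = 1.738 × 686 = 1193 ns.
Leg 3: γ = 1/√(1 − 0.738²) = 1/√0.4554 = 1.482; Δt_3 = 1.482 × 457 = 677.2 ns.
Leg 4: 97.6 ns is already measured in the laboratory frame.
Total: 122.5 + 1193 + 677.2 + 97.60 ns.

Δt = 2090 ns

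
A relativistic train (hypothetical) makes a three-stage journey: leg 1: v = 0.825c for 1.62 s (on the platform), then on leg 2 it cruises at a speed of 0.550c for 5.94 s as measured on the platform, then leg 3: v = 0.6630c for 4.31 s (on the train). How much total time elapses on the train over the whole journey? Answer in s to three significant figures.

Leg 1: γ = 1/√(1 − 0.825²) = 1/√0.3194 = 1.769; τ_1 = 1.62/1.769 = 0.9155 s.
Leg 2: γ = 1/√(1 − 0.550²) = 1/√0.6975 = 1.197; τ_2 = 5.94/1.197 = 4.961 s.
Leg 3: 4.31 s is already measured on the train.
Total: 0.9155 + 4.961 + 4.310 s.

τ = 10.2 s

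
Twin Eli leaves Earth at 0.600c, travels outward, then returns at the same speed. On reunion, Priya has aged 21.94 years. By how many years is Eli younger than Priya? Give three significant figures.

Δt − τ = 4.39 years

γ = 1/√(1 − 0.600²) = 5/4 = 1.250
Eli's elapsed proper time: τ = 21.94/1.250 = 17.55 years.
Age gap = Δt − τ = 21.94 − 17.55 years.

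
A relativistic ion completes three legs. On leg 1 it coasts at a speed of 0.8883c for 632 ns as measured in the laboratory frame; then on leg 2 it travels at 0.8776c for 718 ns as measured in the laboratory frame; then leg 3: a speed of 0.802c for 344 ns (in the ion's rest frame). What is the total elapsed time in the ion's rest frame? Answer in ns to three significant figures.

Leg 1: γ = 1/√(1 − 0.8883²) = 1/√0.2109 = 2.177; τ_1 = 632/2.177 = 290.3 ns.
Leg 2: γ = 1/√(1 − 0.8776²) = 1/√0.2298 = 2.086; τ_2 = 718/2.086 = 344.2 ns.
Leg 3: 344 ns is already measured in the ion's rest frame.
Total: 290.3 + 344.2 + 344.0 ns.

τ = 978 ns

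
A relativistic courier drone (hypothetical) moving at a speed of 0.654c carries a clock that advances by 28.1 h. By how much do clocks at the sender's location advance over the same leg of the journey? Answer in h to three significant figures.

Δt = 37.1 h

γ = 1/√(1 − 0.654²) = 1/√0.5723 = 1.322
The interval measured aboard the drone is the proper time (both events occur at the same place in that frame); the lab-frame interval is Δt = γτ = 1.322 × 28.1 h.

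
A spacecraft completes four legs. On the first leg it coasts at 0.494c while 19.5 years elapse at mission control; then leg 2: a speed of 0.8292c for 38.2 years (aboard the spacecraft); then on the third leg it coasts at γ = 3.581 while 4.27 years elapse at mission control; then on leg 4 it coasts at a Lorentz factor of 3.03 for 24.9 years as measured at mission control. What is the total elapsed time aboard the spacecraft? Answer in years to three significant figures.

Leg 1: γ = 1/√(1 − 0.494²) = 1/√0.7560 = 1.150; τ_1 = 19.5/1.150 = 16.95 years.
Leg 2: 38.2 years is already measured aboard the spacecraft.
Leg 3: γ = 3.581; τ_3 = 4.27/3.581 = 1.192 years.
Leg 4: γ = 3.03; τ_4 = 24.9/3.030 = 8.218 years.
Total: 16.95 + 38.20 + 1.192 + 8.218 years.

τ = 64.6 years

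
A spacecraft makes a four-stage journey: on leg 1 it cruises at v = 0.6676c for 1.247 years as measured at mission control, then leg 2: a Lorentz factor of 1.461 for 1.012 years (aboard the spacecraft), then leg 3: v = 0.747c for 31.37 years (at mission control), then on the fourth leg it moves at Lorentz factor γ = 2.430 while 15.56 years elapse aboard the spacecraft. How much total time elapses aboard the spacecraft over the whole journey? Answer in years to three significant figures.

τ = 38.4 years

Leg 1: γ = 1/√(1 − 0.6676²) = 1/√0.5543 = 1.343; τ_1 = 1.247/1.343 = 0.9284 years.
Leg 2: 1.012 years is already measured aboard the spacecraft.
Leg 3: γ = 1/√(1 − 0.747²) = 1/√0.4420 = 1.504; τ_3 = 31.37/1.504 = 20.86 years.
Leg 4: 15.56 years is already measured aboard the spacecraft.
Total: 0.9284 + 1.012 + 20.86 + 15.56 years.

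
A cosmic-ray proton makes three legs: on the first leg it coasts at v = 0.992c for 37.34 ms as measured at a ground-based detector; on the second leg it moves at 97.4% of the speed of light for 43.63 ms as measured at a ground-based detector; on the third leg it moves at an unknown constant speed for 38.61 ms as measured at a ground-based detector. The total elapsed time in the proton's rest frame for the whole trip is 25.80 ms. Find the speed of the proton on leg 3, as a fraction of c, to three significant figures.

β = 0.957

Leg 1: γ = 1/√(1 − 0.992²) = 1/√0.01594 = 7.922; τ_1 = 37.34/7.922 = 4.714 ms.
Leg 2: β = 0.974; γ = 1/√(1 − 0.974²) = 1/√0.05132 = 4.414; τ_2 = 43.63/4.414 = 9.884 ms.
Leg 3: speed unknown; τ_3 = 38.61/γ_3.
Total proper time: 4.714 + 9.884 + τ_3 = 25.80, so τ_3 = 25.80 − 14.60 = 11.20 ms.
γ_3 = 38.61/11.20 = 3.447; β = √(1 − 1/γ²) = √0.9158.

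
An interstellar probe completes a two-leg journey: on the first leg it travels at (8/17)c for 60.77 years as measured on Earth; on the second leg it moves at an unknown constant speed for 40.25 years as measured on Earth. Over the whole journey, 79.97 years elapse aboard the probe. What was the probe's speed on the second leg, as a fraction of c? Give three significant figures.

Leg 1: γ = 1/√(1 − (8/17)²) = 17/15 ≈ 1.133; τ_1 = 60.77/1.133 = 53.62 years.
Leg 2: speed unknown; τ_2 = 40.25/γ_2.
Total proper time: 53.62 + τ_2 = 79.97, so τ_2 = 79.97 − 53.62 = 26.35 years.
γ_2 = 40.25/26.35 = 1.528; β = √(1 − 1/γ²) = √0.5714.

β = 0.756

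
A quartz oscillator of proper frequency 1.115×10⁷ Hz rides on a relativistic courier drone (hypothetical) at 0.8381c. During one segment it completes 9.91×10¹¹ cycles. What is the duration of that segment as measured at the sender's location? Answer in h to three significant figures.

γ = 1/√(1 − 0.8381²) = 1/√0.2976 = 1.833
Proper time for N cycles: τ = N/f = 9.91×10¹¹/(1.115×10⁷) = 8.888×10⁴ s = 24.69 h.
Lab-frame duration Δt = γτ = 1.833 × 24.69 = 45.26 h.

Δt = 45.3 h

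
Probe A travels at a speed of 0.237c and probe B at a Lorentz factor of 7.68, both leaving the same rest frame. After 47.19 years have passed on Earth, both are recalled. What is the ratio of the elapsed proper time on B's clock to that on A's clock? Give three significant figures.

A: γ = 1/√(1 − 0.237²) = 1/√0.9438 = 1.029. B: γ = 7.68.
τ_A/τ_B = γ_B/γ_A = 7.680/1.029 = 7.461, so τ_B/τ_A = 0.1340.

τ_B/τ_A = 0.134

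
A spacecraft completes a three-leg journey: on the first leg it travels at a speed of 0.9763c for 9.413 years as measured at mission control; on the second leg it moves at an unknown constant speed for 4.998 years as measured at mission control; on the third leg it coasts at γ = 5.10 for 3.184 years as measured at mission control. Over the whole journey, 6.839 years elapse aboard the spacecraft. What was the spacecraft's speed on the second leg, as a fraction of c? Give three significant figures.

β = 0.549

Leg 1: γ = 1/√(1 − 0.9763²) = 1/√0.04684 = 4.621; τ_1 = 9.413/4.621 = 2.037 years.
Leg 2: speed unknown; τ_2 = 4.998/γ_2.
Leg 3: γ = 5.10; τ_3 = 3.184/5.100 = 0.6243 years.
Total proper time: 2.037 + τ_2 + 0.6243 = 6.839, so τ_2 = 6.839 − 2.661 = 4.178 years.
γ_2 = 4.998/4.178 = 1.196; β = √(1 − 1/γ²) = √0.3014.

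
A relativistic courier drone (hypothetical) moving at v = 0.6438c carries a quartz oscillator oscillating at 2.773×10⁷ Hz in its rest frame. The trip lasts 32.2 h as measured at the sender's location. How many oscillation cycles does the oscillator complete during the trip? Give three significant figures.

N = 2.46×10¹²

γ = 1/√(1 − 0.6438²) = 1/√0.5855 = 1.307
The oscillator's own cycle count is N = f × τ where τ is the proper time aboard the drone. τ = Δt/γ = 32.2/1.307 = 24.64 h = 8.870×10⁴ s.
N = 2.773×10⁷ × 8.870×10⁴ = 2.460×10¹².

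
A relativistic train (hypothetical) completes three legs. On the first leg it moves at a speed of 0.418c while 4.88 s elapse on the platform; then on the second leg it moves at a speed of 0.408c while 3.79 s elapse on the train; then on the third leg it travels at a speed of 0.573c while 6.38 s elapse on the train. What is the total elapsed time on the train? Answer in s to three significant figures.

Leg 1: γ = 1/√(1 − 0.418²) = 1/√0.8253 = 1.101; τ_1 = 4.88/1.101 = 4.433 s.
Leg 2: 3.79 s is already measured on the train.
Leg 3: 6.38 s is already measured on the train.
Total: 4.433 + 3.790 + 6.380 s.

τ = 14.6 s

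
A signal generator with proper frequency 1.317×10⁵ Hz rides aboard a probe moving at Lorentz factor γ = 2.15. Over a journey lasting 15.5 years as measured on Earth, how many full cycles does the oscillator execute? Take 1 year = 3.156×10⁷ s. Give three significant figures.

γ = 2.15
The oscillator's own cycle count is N = f × τ where τ is the proper time aboard the probe. τ = Δt/γ = 15.5/2.150 = 7.209 years = 2.275×10⁸ s.
N = 1.317×10⁵ × 2.275×10⁸ = 2.997×10¹³.

N = 3.00×10¹³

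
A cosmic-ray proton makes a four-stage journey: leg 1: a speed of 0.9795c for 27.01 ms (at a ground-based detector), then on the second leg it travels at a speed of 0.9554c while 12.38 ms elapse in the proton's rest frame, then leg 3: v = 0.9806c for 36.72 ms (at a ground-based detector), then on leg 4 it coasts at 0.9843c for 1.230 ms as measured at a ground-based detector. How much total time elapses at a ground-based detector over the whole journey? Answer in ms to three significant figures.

Leg 1: 27.01 ms is already measured at a ground-based detector.
Leg 2: γ = 1/√(1 − 0.9554²) = 1/√0.08721 = 3.386; Δt_2 = 3.386 × 12.38 = 41.92 ms.
Leg 3: 36.72 ms is already measured at a ground-based detector.
Leg 4: 1.230 ms is already measured at a ground-based detector.
Total: 27.01 + 41.92 + 36.72 + 1.230 ms.

Δt = 107 ms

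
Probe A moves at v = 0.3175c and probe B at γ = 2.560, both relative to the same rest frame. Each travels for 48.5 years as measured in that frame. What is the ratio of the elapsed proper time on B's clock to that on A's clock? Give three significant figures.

A: γ = 1/√(1 − 0.3175²) = 1/√0.8992 = 1.055. B: γ = 2.560.
τ_A/τ_B = γ_B/γ_A = 2.560/1.055 = 2.428, so τ_B/τ_A = 0.4119.

τ_B/τ_A = 0.412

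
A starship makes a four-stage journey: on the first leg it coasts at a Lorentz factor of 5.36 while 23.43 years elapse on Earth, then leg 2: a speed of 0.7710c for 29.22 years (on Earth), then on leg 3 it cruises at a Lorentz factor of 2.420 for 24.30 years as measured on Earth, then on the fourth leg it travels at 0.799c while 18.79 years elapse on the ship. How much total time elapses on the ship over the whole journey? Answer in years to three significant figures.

Leg 1: γ = 5.36; τ_1 = 23.43/5.360 = 4.371 years.
Leg 2: γ = 1/√(1 − 0.7710²) = 1/√0.4056 = 1.570; τ_2 = 29.22/1.570 = 18.61 years.
Leg 3: γ = 2.420; τ_3 = 24.30/2.420 = 10.04 years.
Leg 4: 18.79 years is already measured on the ship.
Total: 4.371 + 18.61 + 10.04 + 18.79 years.

τ = 51.8 years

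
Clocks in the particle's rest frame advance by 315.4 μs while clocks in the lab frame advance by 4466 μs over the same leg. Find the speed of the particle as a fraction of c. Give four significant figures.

v = 0.9975c

The proper time is measured in the particle's rest frame (both events occur at the particle's location); Δt is measured in the lab frame. γ = Δt/τ = 4466/315.4 = 14.16.
β = √(1 − 1/γ²) = √(1 − 0.004988) = √0.9950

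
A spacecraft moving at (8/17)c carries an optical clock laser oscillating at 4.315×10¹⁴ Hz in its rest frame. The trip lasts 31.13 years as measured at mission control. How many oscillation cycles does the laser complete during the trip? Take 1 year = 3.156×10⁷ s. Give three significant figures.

N = 3.74×10²³

γ = 1/√(1 − (8/17)²) = 17/15 ≈ 1.133
The oscillator's own cycle count is N = f × τ where τ is the proper time aboard the spacecraft. τ = Δt/γ = 31.13/1.133 = 27.47 years = 8.669×10⁸ s.
N = 4.315×10¹⁴ × 8.669×10⁸ = 3.741×10²³.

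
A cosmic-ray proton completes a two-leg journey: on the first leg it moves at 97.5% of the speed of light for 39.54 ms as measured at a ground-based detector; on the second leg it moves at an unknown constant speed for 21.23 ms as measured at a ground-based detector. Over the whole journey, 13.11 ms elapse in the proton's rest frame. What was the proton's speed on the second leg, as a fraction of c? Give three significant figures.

Leg 1: β = 0.975; γ = 1/√(1 − 0.975²) = 1/√0.04938 = 4.500; τ_1 = 39.54/4.500 = 8.786 ms.
Leg 2: speed unknown; τ_2 = 21.23/γ_2.
Total proper time: 8.786 + τ_2 = 13.11, so τ_2 = 13.11 − 8.786 = 4.324 ms.
γ_2 = 21.23/4.324 = 4.910; β = √(1 − 1/γ²) = √0.9585.

β = 0.979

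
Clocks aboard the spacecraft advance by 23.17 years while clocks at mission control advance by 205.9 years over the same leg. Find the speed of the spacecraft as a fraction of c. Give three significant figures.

v = 0.994c

The proper time is measured aboard the spacecraft (both events occur at the spacecraft's location); Δt is measured at mission control. γ = Δt/τ = 205.9/23.17 = 8.886.
β = √(1 − 1/γ²) = √(1 − 0.01266) = √0.9873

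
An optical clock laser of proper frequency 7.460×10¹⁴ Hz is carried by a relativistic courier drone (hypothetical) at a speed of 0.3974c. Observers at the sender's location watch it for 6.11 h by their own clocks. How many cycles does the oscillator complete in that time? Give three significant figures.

N = 1.51×10¹⁹

γ = 1/√(1 − 0.3974²) = 1/√0.8421 = 1.090
During 6.11 h of lab time, the oscillator's proper time advances by τ = Δt/γ = 6.11/1.090 = 5.607 h = 2.018×10⁴ s.
N = f × τ = 7.460×10¹⁴ × 2.018×10⁴ = 1.506×10¹⁹.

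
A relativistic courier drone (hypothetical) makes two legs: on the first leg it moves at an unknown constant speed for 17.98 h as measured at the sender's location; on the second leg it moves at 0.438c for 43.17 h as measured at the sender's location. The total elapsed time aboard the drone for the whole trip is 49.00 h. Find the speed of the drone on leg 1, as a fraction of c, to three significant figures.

β = 0.824

Leg 1: speed unknown; τ_1 = 17.98/γ_1.
Leg 2: γ = 1/√(1 − 0.438²) = 1/√0.8082 = 1.112; τ_2 = 43.17/1.112 = 38.81 h.
Total proper time: τ_1 + 38.81 = 49.00, so τ_1 = 49.00 − 38.81 = 10.19 h.
γ_1 = 17.98/10.19 = 1.764; β = √(1 − 1/γ²) = √0.6787.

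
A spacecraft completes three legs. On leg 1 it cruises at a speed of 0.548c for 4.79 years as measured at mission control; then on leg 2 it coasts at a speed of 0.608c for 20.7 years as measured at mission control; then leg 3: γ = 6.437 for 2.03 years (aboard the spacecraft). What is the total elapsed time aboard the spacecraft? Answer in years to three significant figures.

Leg 1: γ = 1/√(1 − 0.548²) = 1/√0.6997 = 1.195; τ_1 = 4.79/1.195 = 4.007 years.
Leg 2: γ = 1/√(1 − 0.608²) = 1/√0.6303 = 1.260; τ_2 = 20.7/1.260 = 16.43 years.
Leg 3: 2.03 years is already measured aboard the spacecraft.
Total: 4.007 + 16.43 + 2.030 years.

τ = 22.5 years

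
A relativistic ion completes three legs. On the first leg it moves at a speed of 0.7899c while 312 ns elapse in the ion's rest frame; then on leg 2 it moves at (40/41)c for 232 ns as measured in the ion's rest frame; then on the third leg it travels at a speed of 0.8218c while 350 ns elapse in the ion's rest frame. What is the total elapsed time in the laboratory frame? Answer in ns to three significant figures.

Leg 1: γ = 1/√(1 − 0.7899²) = 1/√0.3761 = 1.631; Δt_1 = 1.631 × 312 = 508.8 ns.
Leg 2: γ = 1/√(1 − (40/41)²) = 41/9 ≈ 4.556; Δt_2 = 4.556 × 232 = 1057 ns.
Leg 3: γ = 1/√(1 − 0.8218²) = 1/√0.3246 = 1.755; Δt_3 = 1.755 × 350 = 614.3 ns.
Total: 508.8 + 1057 + 614.3 ns.

Δt = 2180 ns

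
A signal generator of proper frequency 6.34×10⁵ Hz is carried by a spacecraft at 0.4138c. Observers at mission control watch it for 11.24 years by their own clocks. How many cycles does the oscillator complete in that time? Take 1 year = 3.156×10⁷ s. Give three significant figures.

γ = 1/√(1 − 0.4138²) = 1/√0.8288 = 1.098
During 11.24 years of lab time, the oscillator's proper time advances by τ = Δt/γ = 11.24/1.098 = 10.23 years = 3.229×10⁸ s.
N = f × τ = 6.34×10⁵ × 3.229×10⁸ = 2.047×10¹⁴.

N = 2.05×10¹⁴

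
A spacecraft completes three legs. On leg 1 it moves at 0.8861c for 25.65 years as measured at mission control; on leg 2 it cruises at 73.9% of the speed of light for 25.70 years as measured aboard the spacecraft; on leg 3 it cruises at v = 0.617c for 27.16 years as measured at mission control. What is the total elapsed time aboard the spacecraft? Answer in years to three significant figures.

τ = 59.0 years

Leg 1: γ = 1/√(1 − 0.8861²) = 1/√0.2148 = 2.158; τ_1 = 25.65/2.158 = 11.89 years.
Leg 2: 25.70 years is already measured aboard the spacecraft.
Leg 3: γ = 1/√(1 − 0.617²) = 1/√0.6193 = 1.271; τ_3 = 27.16/1.271 = 21.37 years.
Total: 11.89 + 25.70 + 21.37 years.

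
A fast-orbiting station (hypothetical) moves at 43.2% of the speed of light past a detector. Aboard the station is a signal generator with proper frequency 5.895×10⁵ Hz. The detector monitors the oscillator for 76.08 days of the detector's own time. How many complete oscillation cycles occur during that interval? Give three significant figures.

β = 0.432; γ = 1/√(1 − 0.432²) = 1/√0.8134 = 1.109
During 76.08 days of lab time, the oscillator's proper time advances by τ = Δt/γ = 76.08/1.109 = 68.61 days = 5.928×10⁶ s.
N = f × τ = 5.895×10⁵ × 5.928×10⁶ = 3.495×10¹².

N = 3.49×10¹²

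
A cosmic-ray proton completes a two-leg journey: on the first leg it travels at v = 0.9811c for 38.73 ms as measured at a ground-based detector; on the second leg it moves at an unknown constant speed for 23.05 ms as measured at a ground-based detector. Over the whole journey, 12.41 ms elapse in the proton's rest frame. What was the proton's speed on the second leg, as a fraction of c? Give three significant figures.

β = 0.977

Leg 1: γ = 1/√(1 − 0.9811²) = 1/√0.03744 = 5.168; τ_1 = 38.73/5.168 = 7.494 ms.
Leg 2: speed unknown; τ_2 = 23.05/γ_2.
Total proper time: 7.494 + τ_2 = 12.41, so τ_2 = 12.41 − 7.494 = 4.916 ms.
γ_2 = 23.05/4.916 = 4.689; β = √(1 − 1/γ²) = √0.9545.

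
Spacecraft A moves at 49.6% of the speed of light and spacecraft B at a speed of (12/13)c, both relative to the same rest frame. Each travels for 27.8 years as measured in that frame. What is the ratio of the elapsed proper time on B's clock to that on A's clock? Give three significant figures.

A: β = 0.496; γ = 1/√(1 − 0.496²) = 1/√0.7540 = 1.152. B: γ = 1/√(1 − (12/13)²) = 13/5 = 2.600.
τ_A/τ_B = γ_B/γ_A = 2.600/1.152 = 2.258, so τ_B/τ_A = 0.4429.

τ_B/τ_A = 0.443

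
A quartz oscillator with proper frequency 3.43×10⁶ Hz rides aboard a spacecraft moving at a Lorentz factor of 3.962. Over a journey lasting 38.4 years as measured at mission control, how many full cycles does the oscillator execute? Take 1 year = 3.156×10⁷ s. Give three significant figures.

N = 1.05×10¹⁵

γ = 3.962
The oscillator's own cycle count is N = f × τ where τ is the proper time aboard the spacecraft. τ = Δt/γ = 38.4/3.962 = 9.692 years = 3.059×10⁸ s.
N = 3.43×10⁶ × 3.059×10⁸ = 1.049×10¹⁵.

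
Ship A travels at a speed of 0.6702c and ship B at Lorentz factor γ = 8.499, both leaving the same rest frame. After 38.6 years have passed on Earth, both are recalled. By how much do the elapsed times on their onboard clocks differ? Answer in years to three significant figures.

A: γ = 1/√(1 − 0.6702²) = 1/√0.5508 = 1.347; τ_A = 38.6/1.347 = 28.65 years.
B: γ = 8.499; τ_B = 38.6/8.499 = 4.542 years.

|τ_A − τ_B| = 24.1 years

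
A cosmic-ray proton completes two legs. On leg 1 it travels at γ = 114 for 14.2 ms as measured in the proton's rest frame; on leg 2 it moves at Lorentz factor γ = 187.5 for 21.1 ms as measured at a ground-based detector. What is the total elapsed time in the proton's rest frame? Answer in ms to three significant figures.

Leg 1: 14.2 ms is already measured in the proton's rest frame.
Leg 2: γ = 187.5; τ_2 = 21.1/187.5 = 0.1125 ms.
Total: 14.20 + 0.1125 ms.

τ = 14.3 ms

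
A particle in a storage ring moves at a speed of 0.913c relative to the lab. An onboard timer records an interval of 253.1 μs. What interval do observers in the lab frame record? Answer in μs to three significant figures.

γ = 1/√(1 − 0.913²) = 1/√0.1664 = 2.451
The interval measured in the particle's rest frame is the proper time (both events occur at the same place in that frame); the lab-frame interval is Δt = γτ = 2.451 × 253.1 μs.

Δt = 620 μs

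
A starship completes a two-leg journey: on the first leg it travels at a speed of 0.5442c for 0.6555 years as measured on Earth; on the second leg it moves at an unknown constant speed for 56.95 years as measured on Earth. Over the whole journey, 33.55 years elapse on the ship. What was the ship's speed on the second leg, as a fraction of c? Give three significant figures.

β = 0.815

Leg 1: γ = 1/√(1 − 0.5442²) = 1/√0.7038 = 1.192; τ_1 = 0.6555/1.192 = 0.5499 years.
Leg 2: speed unknown; τ_2 = 56.95/γ_2.
Total proper time: 0.5499 + τ_2 = 33.55, so τ_2 = 33.55 − 0.5499 = 33.00 years.
γ_2 = 56.95/33.00 = 1.726; β = √(1 − 1/γ²) = √0.6642.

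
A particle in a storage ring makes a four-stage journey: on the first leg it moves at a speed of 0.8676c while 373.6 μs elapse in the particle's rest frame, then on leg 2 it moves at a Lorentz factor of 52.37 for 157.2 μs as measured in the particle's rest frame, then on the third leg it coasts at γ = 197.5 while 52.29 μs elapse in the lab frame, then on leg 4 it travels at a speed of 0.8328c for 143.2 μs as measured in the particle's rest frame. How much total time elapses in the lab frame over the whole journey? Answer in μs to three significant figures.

Leg 1: γ = 1/√(1 − 0.8676²) = 1/√0.2473 = 2.011; Δt_1 = 2.011 × 373.6 = 751.3 μs.
Leg 2: γ = 52.37; Δt_2 = 52.37 × 157.2 = 8233 μs.
Leg 3: 52.29 μs is already measured in the lab frame.
Leg 4: γ = 1/√(1 − 0.8328²) = 1/√0.3064 = 1.806; Δt_4 = 1.806 × 143.2 = 258.7 μs.
Total: 751.3 + 8233 + 52.29 + 258.7 μs.

Δt = 9290 μs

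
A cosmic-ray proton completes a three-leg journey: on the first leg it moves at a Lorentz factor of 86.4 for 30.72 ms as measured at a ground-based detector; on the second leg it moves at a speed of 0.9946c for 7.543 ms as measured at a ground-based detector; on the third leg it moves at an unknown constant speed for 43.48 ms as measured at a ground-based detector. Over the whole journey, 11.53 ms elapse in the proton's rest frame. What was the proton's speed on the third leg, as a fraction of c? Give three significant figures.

Leg 1: γ = 86.4; τ_1 = 30.72/86.40 = 0.3556 ms.
Leg 2: γ = 1/√(1 − 0.9946²) = 1/√0.01077 = 9.636; τ_2 = 7.543/9.636 = 0.7828 ms.
Leg 3: speed unknown; τ_3 = 43.48/γ_3.
Total proper time: 0.3556 + 0.7828 + τ_3 = 11.53, so τ_3 = 11.53 − 1.138 = 10.39 ms.
γ_3 = 43.48/10.39 = 4.184; β = √(1 − 1/γ²) = √0.9429.

β = 0.971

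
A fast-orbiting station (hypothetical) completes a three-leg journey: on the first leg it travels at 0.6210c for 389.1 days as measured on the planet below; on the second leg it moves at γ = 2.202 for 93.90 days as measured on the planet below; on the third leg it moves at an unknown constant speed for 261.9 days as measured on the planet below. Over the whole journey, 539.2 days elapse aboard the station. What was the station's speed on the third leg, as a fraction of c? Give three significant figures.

β = 0.682

Leg 1: γ = 1/√(1 − 0.6210²) = 1/√0.6144 = 1.276; τ_1 = 389.1/1.276 = 305.0 days.
Leg 2: γ = 2.202; τ_2 = 93.90/2.202 = 42.64 days.
Leg 3: speed unknown; τ_3 = 261.9/γ_3.
Total proper time: 305.0 + 42.64 + τ_3 = 539.2, so τ_3 = 539.2 − 347.6 = 191.6 days.
γ_3 = 261.9/191.6 = 1.367; β = √(1 − 1/γ²) = √0.4649.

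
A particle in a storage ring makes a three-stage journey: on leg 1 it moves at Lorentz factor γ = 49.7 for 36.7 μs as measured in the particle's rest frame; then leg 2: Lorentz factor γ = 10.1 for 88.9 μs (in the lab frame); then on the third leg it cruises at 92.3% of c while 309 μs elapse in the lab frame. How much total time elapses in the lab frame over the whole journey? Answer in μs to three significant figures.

Leg 1: γ = 49.7; Δt_1 = 49.70 × 36.7 = 1824 μs.
Leg 2: 88.9 μs is already measured in the lab frame.
Leg 3: 309 μs is already measured in the lab frame.
Total: 1824 + 88.90 + 309.0 μs.

Δt = 2220 μs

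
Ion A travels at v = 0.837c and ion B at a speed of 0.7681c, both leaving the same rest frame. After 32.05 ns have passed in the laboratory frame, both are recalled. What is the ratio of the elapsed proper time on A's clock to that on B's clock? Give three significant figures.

τ_A/τ_B = 0.855

A: γ = 1/√(1 − 0.837²) = 1/√0.2994 = 1.827. B: γ = 1/√(1 − 0.7681²) = 1/√0.4100 = 1.562.
τ_A/τ_B = γ_B/γ_A = 1.562/1.827 = 0.8546, so τ_A/τ_B = 0.8546.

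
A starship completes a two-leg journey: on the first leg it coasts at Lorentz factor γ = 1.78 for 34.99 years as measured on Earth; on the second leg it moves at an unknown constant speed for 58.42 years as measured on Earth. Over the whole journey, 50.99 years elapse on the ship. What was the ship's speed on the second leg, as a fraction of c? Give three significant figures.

Leg 1: γ = 1.78; τ_1 = 34.99/1.780 = 19.66 years.
Leg 2: speed unknown; τ_2 = 58.42/γ_2.
Total proper time: 19.66 + τ_2 = 50.99, so τ_2 = 50.99 − 19.66 = 31.33 years.
γ_2 = 58.42/31.33 = 1.865; β = √(1 − 1/γ²) = √0.7123.

β = 0.844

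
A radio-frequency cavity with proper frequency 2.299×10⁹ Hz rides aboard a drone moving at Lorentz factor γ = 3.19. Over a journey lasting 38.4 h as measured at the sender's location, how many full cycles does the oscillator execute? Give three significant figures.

γ = 3.19
The oscillator's own cycle count is N = f × τ where τ is the proper time aboard the drone. τ = Δt/γ = 38.4/3.190 = 12.04 h = 4.334×10⁴ s.
N = 2.299×10⁹ × 4.334×10⁴ = 9.963×10¹³.

N = 9.96×10¹³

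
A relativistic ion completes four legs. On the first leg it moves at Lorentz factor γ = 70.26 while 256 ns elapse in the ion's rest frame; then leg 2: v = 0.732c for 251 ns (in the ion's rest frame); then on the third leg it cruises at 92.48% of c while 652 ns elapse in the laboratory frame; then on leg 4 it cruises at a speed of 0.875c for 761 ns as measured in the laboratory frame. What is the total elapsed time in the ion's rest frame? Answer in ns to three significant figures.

Leg 1: 256 ns is already measured in the ion's rest frame.
Leg 2: 251 ns is already measured in the ion's rest frame.
Leg 3: β = 0.9248; γ = 1/√(1 − 0.9248²) = 1/√0.1447 = 2.628; τ_3 = 652/2.628 = 248.1 ns.
Leg 4: γ = 1/√(1 − 0.875²) = 1/√0.2344 = 2.066; τ_4 = 761/2.066 = 368.4 ns.
Total: 256.0 + 251.0 + 248.1 + 368.4 ns.

τ = 1120 ns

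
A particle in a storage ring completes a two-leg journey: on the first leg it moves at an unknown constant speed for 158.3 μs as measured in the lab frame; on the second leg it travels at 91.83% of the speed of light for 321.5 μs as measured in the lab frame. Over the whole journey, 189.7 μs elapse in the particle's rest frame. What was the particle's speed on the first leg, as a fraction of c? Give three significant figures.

Leg 1: speed unknown; τ_1 = 158.3/γ_1.
Leg 2: β = 0.9183; γ = 1/√(1 − 0.9183²) = 1/√0.1567 = 2.526; τ_2 = 321.5/2.526 = 127.3 μs.
Total proper time: τ_1 + 127.3 = 189.7, so τ_1 = 189.7 − 127.3 = 62.42 μs.
γ_1 = 158.3/62.42 = 2.536; β = √(1 − 1/γ²) = √0.8445.

β = 0.919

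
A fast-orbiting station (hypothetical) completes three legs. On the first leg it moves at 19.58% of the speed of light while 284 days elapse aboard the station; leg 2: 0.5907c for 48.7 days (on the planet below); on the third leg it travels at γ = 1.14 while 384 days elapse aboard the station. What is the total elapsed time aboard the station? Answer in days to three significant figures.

τ = 707 days

Leg 1: 284 days is already measured aboard the station.
Leg 2: γ = 1/√(1 − 0.5907²) = 1/√0.6511 = 1.239; τ_2 = 48.7/1.239 = 39.30 days.
Leg 3: 384 days is already measured aboard the station.
Total: 284.0 + 39.30 + 384.0 days.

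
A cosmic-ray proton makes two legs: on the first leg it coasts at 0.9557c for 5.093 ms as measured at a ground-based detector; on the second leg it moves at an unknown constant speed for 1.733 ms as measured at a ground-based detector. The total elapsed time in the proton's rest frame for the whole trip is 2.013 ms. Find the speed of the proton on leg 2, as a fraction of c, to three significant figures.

Leg 1: γ = 1/√(1 − 0.9557²) = 1/√0.08664 = 3.397; τ_1 = 5.093/3.397 = 1.499 ms.
Leg 2: speed unknown; τ_2 = 1.733/γ_2.
Total proper time: 1.499 + τ_2 = 2.013, so τ_2 = 2.013 − 1.499 = 0.5139 ms.
γ_2 = 1.733/0.5139 = 3.372; β = √(1 − 1/γ²) = √0.9121.

β = 0.955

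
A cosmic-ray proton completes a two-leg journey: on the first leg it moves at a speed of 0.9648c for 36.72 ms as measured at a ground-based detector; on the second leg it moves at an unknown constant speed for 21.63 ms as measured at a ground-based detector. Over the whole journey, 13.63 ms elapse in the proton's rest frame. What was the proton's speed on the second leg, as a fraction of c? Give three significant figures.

β = 0.983

Leg 1: γ = 1/√(1 − 0.9648²) = 1/√0.06916 = 3.803; τ_1 = 36.72/3.803 = 9.657 ms.
Leg 2: speed unknown; τ_2 = 21.63/γ_2.
Total proper time: 9.657 + τ_2 = 13.63, so τ_2 = 13.63 − 9.657 = 3.973 ms.
γ_2 = 21.63/3.973 = 5.444; β = √(1 − 1/γ²) = √0.9663.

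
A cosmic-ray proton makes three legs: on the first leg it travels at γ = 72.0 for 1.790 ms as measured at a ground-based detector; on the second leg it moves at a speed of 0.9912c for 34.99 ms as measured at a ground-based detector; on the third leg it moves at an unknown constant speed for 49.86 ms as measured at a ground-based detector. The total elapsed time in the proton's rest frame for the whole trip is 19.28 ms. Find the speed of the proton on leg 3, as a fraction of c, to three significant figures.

Leg 1: γ = 72.0; τ_1 = 1.790/72.00 = 0.02486 ms.
Leg 2: γ = 1/√(1 − 0.9912²) = 1/√0.01752 = 7.554; τ_2 = 34.99/7.554 = 4.632 ms.
Leg 3: speed unknown; τ_3 = 49.86/γ_3.
Total proper time: 0.02486 + 4.632 + τ_3 = 19.28, so τ_3 = 19.28 − 4.657 = 14.62 ms.
γ_3 = 49.86/14.62 = 3.410; β = √(1 − 1/γ²) = √0.9140.

β = 0.956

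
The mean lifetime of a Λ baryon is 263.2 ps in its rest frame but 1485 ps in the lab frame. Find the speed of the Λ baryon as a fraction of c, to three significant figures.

γ = Δt/τ₀ = 1485/263.2 = 5.642
β = √(1 − 1/γ²) = √(1 − 0.03141) = √0.9686

β = 0.984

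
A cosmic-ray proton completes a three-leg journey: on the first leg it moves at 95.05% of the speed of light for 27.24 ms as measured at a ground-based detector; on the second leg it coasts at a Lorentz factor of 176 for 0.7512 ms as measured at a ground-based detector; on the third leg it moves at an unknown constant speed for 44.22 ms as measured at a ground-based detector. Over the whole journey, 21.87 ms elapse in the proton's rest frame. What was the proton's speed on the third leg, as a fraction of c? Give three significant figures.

β = 0.953

Leg 1: β = 0.9505; γ = 1/√(1 − 0.9505²) = 1/√0.09655 = 3.218; τ_1 = 27.24/3.218 = 8.464 ms.
Leg 2: γ = 176; τ_2 = 0.7512/176.0 = 0.004268 ms.
Leg 3: speed unknown; τ_3 = 44.22/γ_3.
Total proper time: 8.464 + 0.004268 + τ_3 = 21.87, so τ_3 = 21.87 − 8.468 = 13.40 ms.
γ_3 = 44.22/13.40 = 3.300; β = √(1 − 1/γ²) = √0.9082.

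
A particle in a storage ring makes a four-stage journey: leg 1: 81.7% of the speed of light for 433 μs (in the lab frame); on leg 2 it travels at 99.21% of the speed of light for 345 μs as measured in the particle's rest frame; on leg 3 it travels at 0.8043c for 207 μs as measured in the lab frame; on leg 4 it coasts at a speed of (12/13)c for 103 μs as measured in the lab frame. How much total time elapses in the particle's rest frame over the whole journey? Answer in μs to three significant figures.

Leg 1: β = 0.817; γ = 1/√(1 − 0.817²) = 1/√0.3325 = 1.734; τ_1 = 433/1.734 = 249.7 μs.
Leg 2: 345 μs is already measured in the particle's rest frame.
Leg 3: γ = 1/√(1 − 0.8043²) = 1/√0.3531 = 1.683; τ_3 = 207/1.683 = 123.0 μs.
Leg 4: γ = 1/√(1 − (12/13)²) = 13/5 = 2.600; τ_4 = 103/2.600 = 39.62 μs.
Total: 249.7 + 345.0 + 123.0 + 39.62 μs.

τ = 757 μs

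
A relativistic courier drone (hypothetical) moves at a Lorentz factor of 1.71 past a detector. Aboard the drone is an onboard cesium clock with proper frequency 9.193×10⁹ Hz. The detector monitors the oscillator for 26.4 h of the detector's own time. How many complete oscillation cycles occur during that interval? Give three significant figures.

γ = 1.71
During 26.4 h of lab time, the oscillator's proper time advances by τ = Δt/γ = 26.4/1.710 = 15.44 h = 5.558×10⁴ s.
N = f × τ = 9.193×10⁹ × 5.558×10⁴ = 5.109×10¹⁴.

N = 5.11×10¹⁴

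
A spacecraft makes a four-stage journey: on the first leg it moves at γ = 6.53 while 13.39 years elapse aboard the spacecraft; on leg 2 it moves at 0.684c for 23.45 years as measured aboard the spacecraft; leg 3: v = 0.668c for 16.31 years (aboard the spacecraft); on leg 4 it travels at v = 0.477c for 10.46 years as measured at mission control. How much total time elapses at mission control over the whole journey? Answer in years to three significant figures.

Δt = 152 years

Leg 1: γ = 6.53; Δt_1 = 6.530 × 13.39 = 87.44 years.
Leg 2: γ = 1/√(1 − 0.684²) = 1/√0.5321 = 1.371; Δt_2 = 1.371 × 23.45 = 32.15 years.
Leg 3: γ = 1/√(1 − 0.668²) = 1/√0.5538 = 1.344; Δt_3 = 1.344 × 16.31 = 21.92 years.
Leg 4: 10.46 years is already measured at mission control.
Total: 87.44 + 32.15 + 21.92 + 10.46 years.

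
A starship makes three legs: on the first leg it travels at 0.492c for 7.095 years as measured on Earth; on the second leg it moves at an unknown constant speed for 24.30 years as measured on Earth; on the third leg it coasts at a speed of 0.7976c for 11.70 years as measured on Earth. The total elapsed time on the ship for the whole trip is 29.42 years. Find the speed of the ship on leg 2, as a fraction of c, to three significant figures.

Leg 1: γ = 1/√(1 − 0.492²) = 1/√0.7579 = 1.149; τ_1 = 7.095/1.149 = 6.177 years.
Leg 2: speed unknown; τ_2 = 24.30/γ_2.
Leg 3: γ = 1/√(1 − 0.7976²) = 1/√0.3638 = 1.658; τ_3 = 11.70/1.658 = 7.057 years.
Total proper time: 6.177 + τ_2 + 7.057 = 29.42, so τ_2 = 29.42 − 13.23 = 16.19 years.
γ_2 = 24.30/16.19 = 1.501; β = √(1 − 1/γ²) = √0.5563.

β = 0.746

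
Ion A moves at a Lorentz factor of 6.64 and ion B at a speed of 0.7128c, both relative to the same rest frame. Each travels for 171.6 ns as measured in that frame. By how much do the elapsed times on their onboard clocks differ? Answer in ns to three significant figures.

|τ_A − τ_B| = 94.5 ns

A: γ = 6.64; τ_A = 171.6/6.640 = 25.84 ns.
B: γ = 1/√(1 − 0.7128²) = 1/√0.4919 = 1.426; τ_B = 171.6/1.426 = 120.4 ns.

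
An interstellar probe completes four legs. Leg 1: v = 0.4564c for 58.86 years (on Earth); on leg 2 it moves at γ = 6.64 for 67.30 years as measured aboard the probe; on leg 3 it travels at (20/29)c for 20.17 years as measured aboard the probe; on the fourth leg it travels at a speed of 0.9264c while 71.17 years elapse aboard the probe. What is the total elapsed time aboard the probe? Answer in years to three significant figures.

τ = 211 years

Leg 1: γ = 1/√(1 − 0.4564²) = 1/√0.7917 = 1.124; τ_1 = 58.86/1.124 = 52.37 years.
Leg 2: 67.30 years is already measured aboard the probe.
Leg 3: 20.17 years is already measured aboard the probe.
Leg 4: 71.17 years is already measured aboard the probe.
Total: 52.37 + 67.30 + 20.17 + 71.17 years.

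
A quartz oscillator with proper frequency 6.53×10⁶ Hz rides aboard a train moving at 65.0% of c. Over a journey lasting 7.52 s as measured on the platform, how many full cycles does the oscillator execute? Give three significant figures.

β = 0.650; γ = 1/√(1 − 0.650²) = 1/√0.5775 = 1.316
The oscillator's own cycle count is N = f × τ where τ is the proper time on the train. τ = Δt/γ = 7.52/1.316 = 5.715 s = 5.715×10⁰ s.
N = 6.53×10⁶ × 5.715×10⁰ = 3.732×10⁷.

N = 3.73×10⁷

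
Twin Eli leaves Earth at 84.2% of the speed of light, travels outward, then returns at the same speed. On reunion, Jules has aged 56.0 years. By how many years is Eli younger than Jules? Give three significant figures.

β = 0.842; γ = 1/√(1 − 0.842²) = 1/√0.2910 = 1.854
Eli's elapsed proper time: τ = 56.0/1.854 = 30.21 years.
Age gap = Δt − τ = 56.0 − 30.21 years.

Δt − τ = 25.8 years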